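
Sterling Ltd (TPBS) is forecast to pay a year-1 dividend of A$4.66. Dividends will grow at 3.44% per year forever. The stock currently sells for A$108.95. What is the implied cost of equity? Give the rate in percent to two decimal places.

Rearranging the constant-growth DDM: r = D₁/P₀ + g.
r = 4.6600 / 108.95 + 0.0344 = 0.04277 + 0.0344 = 0.07717

7.72%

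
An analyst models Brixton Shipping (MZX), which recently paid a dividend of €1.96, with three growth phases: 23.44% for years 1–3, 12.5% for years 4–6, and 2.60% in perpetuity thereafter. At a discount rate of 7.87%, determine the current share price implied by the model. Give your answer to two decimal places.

Three-stage DDM. Project D₁…D_6; terminal Gordon value at t=6 with g = 0.026; discount at r = 0.0787.
D_1 = 2.4194
D_2 = 2.9865
D_3 = 3.6866
D_4 = 4.1474
D_5 = 4.6658
D_6 = 5.2491
TV_6 = 5.3855/(0.0787−0.026) = 102.1923
P₀ = Σ Dₜ/(1+r)ᵗ + TV_6/(1+r)^6 = 82.2019

€82.20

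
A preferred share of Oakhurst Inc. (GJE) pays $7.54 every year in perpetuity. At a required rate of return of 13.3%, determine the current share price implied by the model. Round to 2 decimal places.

$56.69

Zero-growth DDM (perpetuity): P₀ = D/r = 7.54 / 0.133 = 56.6917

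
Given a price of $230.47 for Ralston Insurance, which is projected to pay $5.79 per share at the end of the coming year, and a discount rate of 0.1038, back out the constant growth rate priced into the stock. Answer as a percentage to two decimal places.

7.87%

From P₀ = D₁/(r − g), the implied growth is g = r − D₁/P₀.
g = 0.1038 − 5.79/230.47 = 0.1038 − 0.02512 = 0.07868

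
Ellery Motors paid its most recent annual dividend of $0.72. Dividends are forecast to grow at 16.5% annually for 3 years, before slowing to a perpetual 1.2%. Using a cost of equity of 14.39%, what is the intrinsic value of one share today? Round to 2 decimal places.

Two-stage DDM. Project D₁…D_3 at 0.165, terminal growth 0.012, discount at r = 0.1439.
D_1 = 0.8388
D_2 = 0.9772
D_3 = 1.1384
Terminal value at t=3: TV = D_4/(r−g) = 1.1521/(0.1439−0.012) = 8.7347
P₀ = 0.8388/(1+0.1439)^1 + 0.9772/(1+0.1439)^2 + 1.1384/(1+0.1439)^3 + 8.7347/(1+0.1439)^3 = 8.0762

$8.08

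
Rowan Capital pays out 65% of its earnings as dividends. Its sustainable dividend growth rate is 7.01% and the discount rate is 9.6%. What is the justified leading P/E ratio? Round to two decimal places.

25.10

Justified leading P/E = b/(r−g) = 0.65/(0.096−0.0701) = 25.0965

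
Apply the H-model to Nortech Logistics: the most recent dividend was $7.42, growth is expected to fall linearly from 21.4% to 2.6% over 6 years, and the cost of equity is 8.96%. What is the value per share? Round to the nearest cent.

H-model: P₀ = D₀[(1+g_L) + H(g_S−g_L)]/(r−g_L), with H = 6/2 = 3.
P₀ = 7.42 × [(1+0.026) + 3×(0.214−0.026)] / (0.0896−0.026)
   = 7.42 × 1.5900 / 0.0636 = 185.5000

$185.50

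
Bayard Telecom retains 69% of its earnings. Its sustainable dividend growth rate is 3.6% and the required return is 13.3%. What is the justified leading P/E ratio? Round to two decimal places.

Payout ratio b = 1 − 0.69 = 0.31.
Justified leading P/E = b/(r−g) = 0.31/(0.133−0.036) = 3.1959

3.20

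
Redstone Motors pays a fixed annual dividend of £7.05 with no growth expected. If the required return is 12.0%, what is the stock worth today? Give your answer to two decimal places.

Zero-growth DDM (perpetuity): P₀ = D/r = 7.05 / 0.12 = 58.7500

£58.75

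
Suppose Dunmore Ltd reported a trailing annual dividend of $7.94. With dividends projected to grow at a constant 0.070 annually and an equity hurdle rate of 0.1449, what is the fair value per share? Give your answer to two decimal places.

$113.43

Gordon growth model: P₀ = D₁/(r − g). D₁ = 7.94 × (1 + 0.07) = 8.4958.
P₀ = 8.4958 / (0.1449 − 0.07) = 8.4958 / 0.0749 = 113.4286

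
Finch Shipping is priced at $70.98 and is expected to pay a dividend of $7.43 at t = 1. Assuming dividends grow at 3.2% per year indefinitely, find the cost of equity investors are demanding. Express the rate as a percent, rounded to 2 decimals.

Rearranging the constant-growth DDM: r = D₁/P₀ + g.
r = 7.4300 / 70.98 + 0.032 = 0.10468 + 0.032 = 0.13668

13.67%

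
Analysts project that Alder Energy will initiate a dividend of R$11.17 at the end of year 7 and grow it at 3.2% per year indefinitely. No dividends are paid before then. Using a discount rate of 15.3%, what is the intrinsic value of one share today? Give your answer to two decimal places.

R$39.29

Deferred-dividend DDM. At t=6 the remaining stream is a growing perpetuity with first payment D_7 = 11.17.
V_6 = D_7/(r−g) = 11.17/(0.153−0.032) = 92.3140
P₀ = V_6/(1+r)^6 = 92.3140/(1+0.153)^6 = 39.2909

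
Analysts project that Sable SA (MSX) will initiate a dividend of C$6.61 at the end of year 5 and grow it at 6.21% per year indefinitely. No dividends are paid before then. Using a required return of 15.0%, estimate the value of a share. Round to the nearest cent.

C$43.00

Deferred-dividend DDM. At t=4 the remaining stream is a growing perpetuity with first payment D_5 = 6.61.
V_4 = D_5/(r−g) = 6.61/(0.15−0.0621) = 75.1991
P₀ = V_4/(1+r)^4 = 75.1991/(1+0.15)^4 = 42.9953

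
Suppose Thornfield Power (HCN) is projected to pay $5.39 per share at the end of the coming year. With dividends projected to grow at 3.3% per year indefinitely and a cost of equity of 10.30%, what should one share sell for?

Gordon growth model: P₀ = D₁/(r − g), with D₁ = 5.39 given directly.
P₀ = 5.3900 / (0.103 − 0.033) = 5.3900 / 0.07 = 77.0000

$77.00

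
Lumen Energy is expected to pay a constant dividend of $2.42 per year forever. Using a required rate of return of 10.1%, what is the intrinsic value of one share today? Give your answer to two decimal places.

$23.96

Zero-growth DDM (perpetuity): P₀ = D/r = 2.42 / 0.101 = 23.9604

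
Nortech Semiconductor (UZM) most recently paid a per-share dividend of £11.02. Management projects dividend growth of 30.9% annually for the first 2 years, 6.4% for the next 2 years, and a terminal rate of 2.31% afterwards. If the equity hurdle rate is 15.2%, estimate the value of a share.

£148.37

Three-stage DDM. Project D₁…D_4; terminal Gordon value at t=4 with g = 0.0231; discount at r = 0.152.
D_1 = 14.4252
D_2 = 18.8826
D_3 = 20.0910
D_4 = 21.3769
TV_4 = 21.8707/(0.152−0.0231) = 169.6717
P₀ = Σ Dₜ/(1+r)ᵗ + TV_4/(1+r)^4 = 148.3678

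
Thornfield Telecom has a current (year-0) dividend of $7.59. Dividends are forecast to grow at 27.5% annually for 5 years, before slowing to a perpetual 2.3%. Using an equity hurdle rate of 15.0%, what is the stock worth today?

Two-stage DDM. Project D₁…D_5 at 0.275, terminal growth 0.023, discount at r = 0.15.
D_1 = 9.6772
D_2 = 12.3385
D_3 = 15.7316
D_4 = 20.0578
D_5 = 25.5736
Terminal value at t=5: TV = D_6/(r−g) = 26.1618/(0.15−0.023) = 205.9988
P₀ = 9.6772/(1+0.15)^1 + 12.3385/(1+0.15)^2 + 15.7316/(1+0.15)^3 + 20.0578/(1+0.15)^4 + 25.5736/(1+0.15)^5 + 205.9988/(1+0.15)^5 = 154.6890

$154.69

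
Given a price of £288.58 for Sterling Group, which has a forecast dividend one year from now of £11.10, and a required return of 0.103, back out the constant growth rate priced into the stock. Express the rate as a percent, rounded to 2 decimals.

6.45%

From P₀ = D₁/(r − g), the implied growth is g = r − D₁/P₀.
g = 0.103 − 11.10/288.58 = 0.103 − 0.03846 = 0.06454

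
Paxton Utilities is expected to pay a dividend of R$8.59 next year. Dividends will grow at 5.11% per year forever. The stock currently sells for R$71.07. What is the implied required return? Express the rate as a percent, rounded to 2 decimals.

17.20%

Rearranging the constant-growth DDM: r = D₁/P₀ + g.
r = 8.5900 / 71.07 + 0.0511 = 0.12087 + 0.0511 = 0.17197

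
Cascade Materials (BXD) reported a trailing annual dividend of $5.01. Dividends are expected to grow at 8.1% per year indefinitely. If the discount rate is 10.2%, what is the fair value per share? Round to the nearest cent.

Gordon growth model: P₀ = D₁/(r − g). D₁ = 5.01 × (1 + 0.081) = 5.4158.
P₀ = 5.4158 / (0.102 − 0.081) = 5.4158 / 0.021 = 257.8957

$257.90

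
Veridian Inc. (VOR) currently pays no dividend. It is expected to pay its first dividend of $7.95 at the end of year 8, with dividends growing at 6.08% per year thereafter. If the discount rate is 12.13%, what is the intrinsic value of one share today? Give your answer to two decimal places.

Deferred-dividend DDM. At t=7 the remaining stream is a growing perpetuity with first payment D_8 = 7.95.
V_7 = D_8/(r−g) = 7.95/(0.1213−0.0608) = 131.4050
P₀ = V_7/(1+r)^7 = 131.4050/(1+0.1213)^7 = 58.9602

$58.96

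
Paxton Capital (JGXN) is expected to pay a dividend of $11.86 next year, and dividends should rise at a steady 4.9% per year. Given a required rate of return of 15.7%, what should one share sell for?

$109.81

Gordon growth model: P₀ = D₁/(r − g), with D₁ = 11.86 given directly.
P₀ = 11.8600 / (0.157 − 0.049) = 11.8600 / 0.108 = 109.8148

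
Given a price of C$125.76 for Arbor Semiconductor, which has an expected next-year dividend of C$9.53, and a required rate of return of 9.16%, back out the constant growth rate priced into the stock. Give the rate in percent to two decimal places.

1.58%

From P₀ = D₁/(r − g), the implied growth is g = r − D₁/P₀.
g = 0.0916 − 9.53/125.76 = 0.0916 − 0.07578 = 0.01582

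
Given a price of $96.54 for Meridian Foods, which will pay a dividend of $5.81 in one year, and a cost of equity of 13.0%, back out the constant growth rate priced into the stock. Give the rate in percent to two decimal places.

From P₀ = D₁/(r − g), the implied growth is g = r − D₁/P₀.
g = 0.13 − 5.81/96.54 = 0.13 − 0.06018 = 0.06982

6.98%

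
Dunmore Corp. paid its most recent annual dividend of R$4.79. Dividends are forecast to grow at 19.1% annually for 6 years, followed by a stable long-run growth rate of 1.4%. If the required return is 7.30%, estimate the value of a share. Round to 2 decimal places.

R$196.02

Two-stage DDM. Project D₁…D_6 at 0.191, terminal growth 0.014, discount at r = 0.073.
D_1 = 5.7049
D_2 = 6.7945
D_3 = 8.0923
D_4 = 9.6379
D_5 = 11.4787
D_6 = 13.6712
Terminal value at t=6: TV = D_7/(r−g) = 13.8626/(0.073−0.014) = 234.9590
P₀ = 5.7049/(1+0.073)^1 + 6.7945/(1+0.073)^2 + 8.0923/(1+0.073)^3 + 9.6379/(1+0.073)^4 + 11.4787/(1+0.073)^5 + 13.6712/(1+0.073)^6 + 234.9590/(1+0.073)^6 = 196.0228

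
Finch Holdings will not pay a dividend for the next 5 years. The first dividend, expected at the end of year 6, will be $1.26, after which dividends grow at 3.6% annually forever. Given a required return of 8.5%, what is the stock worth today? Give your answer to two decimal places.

Deferred-dividend DDM. At t=5 the remaining stream is a growing perpetuity with first payment D_6 = 1.26.
V_5 = D_6/(r−g) = 1.26/(0.085−0.036) = 25.7143
P₀ = V_5/(1+r)^5 = 25.7143/(1+0.085)^5 = 17.1012

$17.10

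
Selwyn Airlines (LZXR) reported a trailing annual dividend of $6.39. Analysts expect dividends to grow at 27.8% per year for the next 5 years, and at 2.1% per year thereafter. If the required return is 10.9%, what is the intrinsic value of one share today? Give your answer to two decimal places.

$200.56

Two-stage DDM. Project D₁…D_5 at 0.278, terminal growth 0.021, discount at r = 0.109.
D_1 = 8.1664
D_2 = 10.4367
D_3 = 13.3381
D_4 = 17.0461
D_5 = 21.7849
Terminal value at t=5: TV = D_6/(r−g) = 22.2424/(0.109−0.021) = 252.7541
P₀ = 8.1664/(1+0.109)^1 + 10.4367/(1+0.109)^2 + 13.3381/(1+0.109)^3 + 17.0461/(1+0.109)^4 + 21.7849/(1+0.109)^5 + 252.7541/(1+0.109)^5 = 200.5595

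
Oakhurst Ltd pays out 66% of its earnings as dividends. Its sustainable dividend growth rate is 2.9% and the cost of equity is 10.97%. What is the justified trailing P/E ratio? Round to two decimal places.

8.42

Justified trailing P/E = b(1+g)/(r−g) = 0.66×(1+0.029)/(0.1097−0.029) = 8.4156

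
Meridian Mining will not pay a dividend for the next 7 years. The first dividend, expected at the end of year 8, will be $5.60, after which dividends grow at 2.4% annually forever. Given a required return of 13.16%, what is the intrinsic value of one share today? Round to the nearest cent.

Deferred-dividend DDM. At t=7 the remaining stream is a growing perpetuity with first payment D_8 = 5.60.
V_7 = D_8/(r−g) = 5.60/(0.1316−0.024) = 52.0446
P₀ = V_7/(1+r)^7 = 52.0446/(1+0.1316)^7 = 21.9041

$21.90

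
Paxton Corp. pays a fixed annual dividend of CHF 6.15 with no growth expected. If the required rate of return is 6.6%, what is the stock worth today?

CHF 93.18

Zero-growth DDM (perpetuity): P₀ = D/r = 6.15 / 0.066 = 93.1818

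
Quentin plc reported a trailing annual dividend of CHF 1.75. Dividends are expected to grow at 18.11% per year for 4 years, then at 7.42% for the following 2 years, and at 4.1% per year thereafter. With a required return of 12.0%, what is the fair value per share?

CHF 38.31

Three-stage DDM. Project D₁…D_6; terminal Gordon value at t=6 with g = 0.041; discount at r = 0.12.
D_1 = 2.0669
D_2 = 2.4412
D_3 = 2.8834
D_4 = 3.4055
D_5 = 3.6582
D_6 = 3.9297
TV_6 = 4.0908/(0.12−0.041) = 51.7820
P₀ = Σ Dₜ/(1+r)ᵗ + TV_6/(1+r)^6 = 38.3092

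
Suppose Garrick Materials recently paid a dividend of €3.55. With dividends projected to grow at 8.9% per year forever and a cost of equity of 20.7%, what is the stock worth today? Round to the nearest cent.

€32.76

Gordon growth model: P₀ = D₁/(r − g). D₁ = 3.55 × (1 + 0.089) = 3.8659.
P₀ = 3.8659 / (0.207 − 0.089) = 3.8659 / 0.118 = 32.7623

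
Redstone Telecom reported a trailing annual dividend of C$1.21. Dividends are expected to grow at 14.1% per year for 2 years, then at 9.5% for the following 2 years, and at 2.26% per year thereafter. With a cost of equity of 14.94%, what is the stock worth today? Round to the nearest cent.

C$13.34

Three-stage DDM. Project D₁…D_4; terminal Gordon value at t=4 with g = 0.0226; discount at r = 0.1494.
D_1 = 1.3806
D_2 = 1.5753
D_3 = 1.7249
D_4 = 1.8888
TV_4 = 1.9315/(0.1494−0.0226) = 15.2325
P₀ = Σ Dₜ/(1+r)ᵗ + TV_4/(1+r)^4 = 13.3391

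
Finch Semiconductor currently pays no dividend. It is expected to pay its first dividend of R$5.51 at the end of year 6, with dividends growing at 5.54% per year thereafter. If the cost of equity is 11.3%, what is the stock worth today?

Deferred-dividend DDM. At t=5 the remaining stream is a growing perpetuity with first payment D_6 = 5.51.
V_5 = D_6/(r−g) = 5.51/(0.113−0.0554) = 95.6597
P₀ = V_5/(1+r)^5 = 95.6597/(1+0.113)^5 = 56.0084

R$56.01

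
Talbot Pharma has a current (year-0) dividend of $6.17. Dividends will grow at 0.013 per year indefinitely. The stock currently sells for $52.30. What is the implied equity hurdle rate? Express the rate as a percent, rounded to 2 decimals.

Rearranging the constant-growth DDM: r = D₁/P₀ + g.
D₁ = 6.17 × (1 + 0.013) = 6.2502.
r = 6.2502 / 52.30 + 0.013 = 0.11951 + 0.013 = 0.13251

13.25%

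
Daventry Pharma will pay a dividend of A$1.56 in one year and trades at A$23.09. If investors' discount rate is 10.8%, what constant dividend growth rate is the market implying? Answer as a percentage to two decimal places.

From P₀ = D₁/(r − g), the implied growth is g = r − D₁/P₀.
g = 0.108 − 1.56/23.09 = 0.108 − 0.06756 = 0.04044

4.04%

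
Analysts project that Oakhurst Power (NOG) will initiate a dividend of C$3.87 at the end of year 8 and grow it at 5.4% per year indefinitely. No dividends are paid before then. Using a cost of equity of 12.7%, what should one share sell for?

Deferred-dividend DDM. At t=7 the remaining stream is a growing perpetuity with first payment D_8 = 3.87.
V_7 = D_8/(r−g) = 3.87/(0.127−0.054) = 53.0137
P₀ = V_7/(1+r)^7 = 53.0137/(1+0.127)^7 = 22.9573

C$22.96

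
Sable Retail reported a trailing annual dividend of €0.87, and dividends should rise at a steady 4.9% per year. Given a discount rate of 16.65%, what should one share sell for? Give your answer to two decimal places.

Gordon growth model: P₀ = D₁/(r − g). D₁ = 0.87 × (1 + 0.049) = 0.9126.
P₀ = 0.9126 / (0.1665 − 0.049) = 0.9126 / 0.1175 = 7.7671

€7.77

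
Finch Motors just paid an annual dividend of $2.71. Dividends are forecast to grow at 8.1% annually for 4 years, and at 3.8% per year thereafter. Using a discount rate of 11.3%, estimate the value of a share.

$43.46

Two-stage DDM. Project D₁…D_4 at 0.081, terminal growth 0.038, discount at r = 0.113.
D_1 = 2.9295
D_2 = 3.1668
D_3 = 3.4233
D_4 = 3.7006
Terminal value at t=4: TV = D_5/(r−g) = 3.8412/(0.113−0.038) = 51.2163
P₀ = 2.9295/(1+0.113)^1 + 3.1668/(1+0.113)^2 + 3.4233/(1+0.113)^3 + 3.7006/(1+0.113)^4 + 51.2163/(1+0.113)^4 = 43.4584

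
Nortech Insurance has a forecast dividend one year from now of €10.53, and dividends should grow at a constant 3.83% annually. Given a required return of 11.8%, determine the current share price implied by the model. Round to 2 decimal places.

€132.12

Gordon growth model: P₀ = D₁/(r − g), with D₁ = 10.53 given directly.
P₀ = 10.5300 / (0.118 − 0.0383) = 10.5300 / 0.0797 = 132.1205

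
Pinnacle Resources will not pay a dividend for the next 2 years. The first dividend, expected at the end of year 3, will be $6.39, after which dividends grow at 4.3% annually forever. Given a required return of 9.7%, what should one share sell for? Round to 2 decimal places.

$98.33

Deferred-dividend DDM. At t=2 the remaining stream is a growing perpetuity with first payment D_3 = 6.39.
V_2 = D_3/(r−g) = 6.39/(0.097−0.043) = 118.3333
P₀ = V_2/(1+r)^2 = 118.3333/(1+0.097)^2 = 98.3318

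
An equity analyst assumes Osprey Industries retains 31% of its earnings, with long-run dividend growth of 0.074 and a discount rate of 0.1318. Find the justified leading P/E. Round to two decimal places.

11.94

Payout ratio b = 1 − 0.31 = 0.69.
Justified leading P/E = b/(r−g) = 0.69/(0.1318−0.074) = 11.9377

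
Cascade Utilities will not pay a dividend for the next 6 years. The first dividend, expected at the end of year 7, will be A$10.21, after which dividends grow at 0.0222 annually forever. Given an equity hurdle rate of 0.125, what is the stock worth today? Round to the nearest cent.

A$48.99

Deferred-dividend DDM. At t=6 the remaining stream is a growing perpetuity with first payment D_7 = 10.21.
V_6 = D_7/(r−g) = 10.21/(0.125−0.0222) = 99.3191
P₀ = V_6/(1+r)^6 = 99.3191/(1+0.125)^6 = 48.9911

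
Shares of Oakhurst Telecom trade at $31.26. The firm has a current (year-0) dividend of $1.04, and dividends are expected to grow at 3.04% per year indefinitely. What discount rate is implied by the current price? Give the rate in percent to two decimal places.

6.47%

Rearranging the constant-growth DDM: r = D₁/P₀ + g.
D₁ = 1.04 × (1 + 0.0304) = 1.0716.
r = 1.0716 / 31.26 + 0.0304 = 0.03428 + 0.0304 = 0.06468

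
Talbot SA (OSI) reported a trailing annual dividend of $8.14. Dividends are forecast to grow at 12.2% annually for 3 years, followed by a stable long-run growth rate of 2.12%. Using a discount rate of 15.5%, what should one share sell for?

Two-stage DDM. Project D₁…D_3 at 0.122, terminal growth 0.0212, discount at r = 0.155.
D_1 = 9.1331
D_2 = 10.2473
D_3 = 11.4975
Terminal value at t=3: TV = D_4/(r−g) = 11.7412/(0.155−0.0212) = 87.7521
P₀ = 9.1331/(1+0.155)^1 + 10.2473/(1+0.155)^2 + 11.4975/(1+0.155)^3 + 87.7521/(1+0.155)^3 = 80.0033

$80.00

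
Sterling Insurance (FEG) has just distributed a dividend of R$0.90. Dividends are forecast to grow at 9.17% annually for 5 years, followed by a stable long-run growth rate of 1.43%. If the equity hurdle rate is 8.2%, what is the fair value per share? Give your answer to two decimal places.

R$18.72

Two-stage DDM. Project D₁…D_5 at 0.0917, terminal growth 0.0143, discount at r = 0.082.
D_1 = 0.9825
D_2 = 1.0726
D_3 = 1.1710
D_4 = 1.2784
D_5 = 1.3956
Terminal value at t=5: TV = D_6/(r−g) = 1.4156/(0.082−0.0143) = 20.9092
P₀ = 0.9825/(1+0.082)^1 + 1.0726/(1+0.082)^2 + 1.1710/(1+0.082)^3 + 1.2784/(1+0.082)^4 + 1.3956/(1+0.082)^5 + 20.9092/(1+0.082)^5 = 18.7219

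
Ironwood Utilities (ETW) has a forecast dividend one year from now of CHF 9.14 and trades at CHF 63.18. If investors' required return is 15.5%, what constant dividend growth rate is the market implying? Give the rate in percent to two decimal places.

1.03%

From P₀ = D₁/(r − g), the implied growth is g = r − D₁/P₀.
g = 0.155 − 9.14/63.18 = 0.155 − 0.14467 = 0.01033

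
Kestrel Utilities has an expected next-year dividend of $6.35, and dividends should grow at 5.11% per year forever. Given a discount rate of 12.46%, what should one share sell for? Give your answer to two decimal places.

$86.39

Gordon growth model: P₀ = D₁/(r − g), with D₁ = 6.35 given directly.
P₀ = 6.3500 / (0.1246 − 0.0511) = 6.3500 / 0.0735 = 86.3946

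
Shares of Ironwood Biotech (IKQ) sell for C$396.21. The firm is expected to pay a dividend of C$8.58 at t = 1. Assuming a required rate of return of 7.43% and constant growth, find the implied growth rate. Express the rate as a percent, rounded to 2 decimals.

5.26%

From P₀ = D₁/(r − g), the implied growth is g = r − D₁/P₀.
g = 0.0743 − 8.58/396.21 = 0.0743 − 0.02166 = 0.05264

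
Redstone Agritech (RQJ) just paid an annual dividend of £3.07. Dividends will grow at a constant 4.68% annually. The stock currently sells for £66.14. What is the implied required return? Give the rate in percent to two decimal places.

Rearranging the constant-growth DDM: r = D₁/P₀ + g.
D₁ = 3.07 × (1 + 0.0468) = 3.2137.
r = 3.2137 / 66.14 + 0.0468 = 0.04859 + 0.0468 = 0.09539

9.54%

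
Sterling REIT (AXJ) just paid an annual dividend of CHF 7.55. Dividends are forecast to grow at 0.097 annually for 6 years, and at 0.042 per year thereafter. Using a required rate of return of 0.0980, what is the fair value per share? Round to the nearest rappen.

Two-stage DDM. Project D₁…D_6 at 0.097, terminal growth 0.042, discount at r = 0.098.
D_1 = 8.2823
D_2 = 9.0857
D_3 = 9.9671
D_4 = 10.9339
D_5 = 11.9944
D_6 = 13.1579
Terminal value at t=6: TV = D_7/(r−g) = 13.7105/(0.098−0.042) = 244.8310
P₀ = 8.2823/(1+0.098)^1 + 9.0857/(1+0.098)^2 + 9.9671/(1+0.098)^3 + 10.9339/(1+0.098)^4 + 11.9944/(1+0.098)^5 + 13.1579/(1+0.098)^6 + 244.8310/(1+0.098)^6 = 184.8738

CHF 184.87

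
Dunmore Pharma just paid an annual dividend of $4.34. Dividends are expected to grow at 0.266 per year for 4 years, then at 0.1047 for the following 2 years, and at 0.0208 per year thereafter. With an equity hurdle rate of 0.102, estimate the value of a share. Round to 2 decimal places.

Three-stage DDM. Project D₁…D_6; terminal Gordon value at t=6 with g = 0.0208; discount at r = 0.102.
D_1 = 5.4944
D_2 = 6.9560
D_3 = 8.8062
D_4 = 11.1487
D_5 = 12.3160
D_6 = 13.6055
TV_6 = 13.8885/(0.102−0.0208) = 171.0401
P₀ = Σ Dₜ/(1+r)ᵗ + TV_6/(1+r)^6 = 135.5295

$135.53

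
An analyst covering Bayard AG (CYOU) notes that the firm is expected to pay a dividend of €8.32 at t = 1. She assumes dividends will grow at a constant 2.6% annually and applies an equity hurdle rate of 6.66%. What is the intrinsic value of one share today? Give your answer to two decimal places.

€204.93

Gordon growth model: P₀ = D₁/(r − g), with D₁ = 8.32 given directly.
P₀ = 8.3200 / (0.0666 − 0.026) = 8.3200 / 0.0406 = 204.9261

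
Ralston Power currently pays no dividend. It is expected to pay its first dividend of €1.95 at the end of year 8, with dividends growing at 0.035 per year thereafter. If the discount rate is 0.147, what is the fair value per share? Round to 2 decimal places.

€6.67

Deferred-dividend DDM. At t=7 the remaining stream is a growing perpetuity with first payment D_8 = 1.95.
V_7 = D_8/(r−g) = 1.95/(0.147−0.035) = 17.4107
P₀ = V_7/(1+r)^7 = 17.4107/(1+0.147)^7 = 6.6661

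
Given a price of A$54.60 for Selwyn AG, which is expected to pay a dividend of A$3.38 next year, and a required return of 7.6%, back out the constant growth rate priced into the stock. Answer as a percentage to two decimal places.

From P₀ = D₁/(r − g), the implied growth is g = r − D₁/P₀.
g = 0.076 − 3.38/54.60 = 0.076 − 0.06190 = 0.01410

1.41%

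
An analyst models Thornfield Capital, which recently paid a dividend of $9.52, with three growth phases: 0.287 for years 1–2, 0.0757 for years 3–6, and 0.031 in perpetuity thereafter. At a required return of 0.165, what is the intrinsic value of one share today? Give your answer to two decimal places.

Three-stage DDM. Project D₁…D_6; terminal Gordon value at t=6 with g = 0.031; discount at r = 0.165.
D_1 = 12.2522
D_2 = 15.7686
D_3 = 16.9623
D_4 = 18.2464
D_5 = 19.6276
D_6 = 21.1134
TV_6 = 21.7679/(0.165−0.031) = 162.4473
P₀ = Σ Dₜ/(1+r)ᵗ + TV_6/(1+r)^6 = 125.3362

$125.34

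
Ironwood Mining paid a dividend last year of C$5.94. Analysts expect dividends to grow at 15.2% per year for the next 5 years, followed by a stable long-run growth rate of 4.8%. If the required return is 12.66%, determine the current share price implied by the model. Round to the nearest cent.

Two-stage DDM. Project D₁…D_5 at 0.152, terminal growth 0.048, discount at r = 0.1266.
D_1 = 6.8429
D_2 = 7.8830
D_3 = 9.0812
D_4 = 10.4616
D_5 = 12.0517
Terminal value at t=5: TV = D_6/(r−g) = 12.6302/(0.1266−0.048) = 160.6895
P₀ = 6.8429/(1+0.1266)^1 + 7.8830/(1+0.1266)^2 + 9.0812/(1+0.1266)^3 + 10.4616/(1+0.1266)^4 + 12.0517/(1+0.1266)^5 + 160.6895/(1+0.1266)^5 = 120.3101

C$120.31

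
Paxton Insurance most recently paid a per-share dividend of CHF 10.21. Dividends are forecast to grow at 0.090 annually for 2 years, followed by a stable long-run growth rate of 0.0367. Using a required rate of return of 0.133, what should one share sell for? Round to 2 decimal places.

CHF 121.00

Two-stage DDM. Project D₁…D_2 at 0.09, terminal growth 0.0367, discount at r = 0.133.
D_1 = 11.1289
D_2 = 12.1305
Terminal value at t=2: TV = D_3/(r−g) = 12.5757/(0.133−0.0367) = 130.5887
P₀ = 11.1289/(1+0.133)^1 + 12.1305/(1+0.133)^2 + 130.5887/(1+0.133)^2 = 121.0014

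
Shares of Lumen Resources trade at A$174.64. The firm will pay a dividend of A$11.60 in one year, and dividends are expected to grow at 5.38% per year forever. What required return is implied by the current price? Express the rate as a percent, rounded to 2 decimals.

Rearranging the constant-growth DDM: r = D₁/P₀ + g.
r = 11.6000 / 174.64 + 0.0538 = 0.06642 + 0.0538 = 0.12022

12.02%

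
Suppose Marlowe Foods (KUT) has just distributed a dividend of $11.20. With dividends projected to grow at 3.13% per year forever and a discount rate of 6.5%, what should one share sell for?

$342.75

Gordon growth model: P₀ = D₁/(r − g). D₁ = 11.20 × (1 + 0.0313) = 11.5506.
P₀ = 11.5506 / (0.065 − 0.0313) = 11.5506 / 0.0337 = 342.7466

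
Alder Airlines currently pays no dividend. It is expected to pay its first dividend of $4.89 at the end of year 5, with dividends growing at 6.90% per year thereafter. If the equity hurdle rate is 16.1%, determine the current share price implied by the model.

Deferred-dividend DDM. At t=4 the remaining stream is a growing perpetuity with first payment D_5 = 4.89.
V_4 = D_5/(r−g) = 4.89/(0.161−0.069) = 53.1522
P₀ = V_4/(1+r)^4 = 53.1522/(1+0.161)^4 = 29.2545

$29.25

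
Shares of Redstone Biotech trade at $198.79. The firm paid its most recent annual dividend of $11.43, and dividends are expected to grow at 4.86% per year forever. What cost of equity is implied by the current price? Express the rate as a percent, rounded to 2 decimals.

10.89%

Rearranging the constant-growth DDM: r = D₁/P₀ + g.
D₁ = 11.43 × (1 + 0.0486) = 11.9855.
r = 11.9855 / 198.79 + 0.0486 = 0.06029 + 0.0486 = 0.10889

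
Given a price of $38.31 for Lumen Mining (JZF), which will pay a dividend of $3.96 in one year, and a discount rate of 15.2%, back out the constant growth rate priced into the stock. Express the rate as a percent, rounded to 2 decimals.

From P₀ = D₁/(r − g), the implied growth is g = r − D₁/P₀.
g = 0.152 − 3.96/38.31 = 0.152 − 0.10337 = 0.04863

4.86%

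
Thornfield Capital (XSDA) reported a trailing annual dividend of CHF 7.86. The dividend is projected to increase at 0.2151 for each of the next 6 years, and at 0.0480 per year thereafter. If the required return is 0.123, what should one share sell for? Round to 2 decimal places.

CHF 238.95

Two-stage DDM. Project D₁…D_6 at 0.2151, terminal growth 0.048, discount at r = 0.123.
D_1 = 9.5507
D_2 = 11.6050
D_3 = 14.1013
D_4 = 17.1345
D_5 = 20.8201
D_6 = 25.2985
Terminal value at t=6: TV = D_7/(r−g) = 26.5128/(0.123−0.048) = 353.5043
P₀ = 9.5507/(1+0.123)^1 + 11.6050/(1+0.123)^2 + 14.1013/(1+0.123)^3 + 17.1345/(1+0.123)^4 + 20.8201/(1+0.123)^5 + 25.2985/(1+0.123)^6 + 353.5043/(1+0.123)^6 = 238.9515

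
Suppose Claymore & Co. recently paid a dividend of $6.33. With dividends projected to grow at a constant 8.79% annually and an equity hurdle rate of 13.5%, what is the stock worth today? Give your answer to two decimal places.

Gordon growth model: P₀ = D₁/(r − g). D₁ = 6.33 × (1 + 0.0879) = 6.8864.
P₀ = 6.8864 / (0.135 − 0.0879) = 6.8864 / 0.0471 = 146.2082

$146.21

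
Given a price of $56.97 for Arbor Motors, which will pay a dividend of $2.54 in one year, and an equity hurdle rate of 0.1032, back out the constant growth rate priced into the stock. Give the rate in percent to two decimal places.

5.86%

From P₀ = D₁/(r − g), the implied growth is g = r − D₁/P₀.
g = 0.1032 − 2.54/56.97 = 0.1032 − 0.04458 = 0.05862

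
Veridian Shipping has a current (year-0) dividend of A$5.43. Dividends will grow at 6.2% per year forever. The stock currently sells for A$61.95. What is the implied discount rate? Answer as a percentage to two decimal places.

Rearranging the constant-growth DDM: r = D₁/P₀ + g.
D₁ = 5.43 × (1 + 0.062) = 5.7667.
r = 5.7667 / 61.95 + 0.062 = 0.09309 + 0.062 = 0.15509

15.51%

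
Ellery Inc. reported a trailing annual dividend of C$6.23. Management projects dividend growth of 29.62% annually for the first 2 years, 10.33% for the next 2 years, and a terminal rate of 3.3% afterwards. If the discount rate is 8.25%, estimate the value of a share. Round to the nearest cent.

C$228.42

Three-stage DDM. Project D₁…D_4; terminal Gordon value at t=4 with g = 0.033; discount at r = 0.0825.
D_1 = 8.0753
D_2 = 10.4672
D_3 = 11.5485
D_4 = 12.7415
TV_4 = 13.1619/(0.0825−0.033) = 265.8976
P₀ = Σ Dₜ/(1+r)ᵗ + TV_4/(1+r)^4 = 228.4192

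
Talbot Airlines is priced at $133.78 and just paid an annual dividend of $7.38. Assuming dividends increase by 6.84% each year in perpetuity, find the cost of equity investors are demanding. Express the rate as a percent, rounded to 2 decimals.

12.73%

Rearranging the constant-growth DDM: r = D₁/P₀ + g.
D₁ = 7.38 × (1 + 0.0684) = 7.8848.
r = 7.8848 / 133.78 + 0.0684 = 0.05894 + 0.0684 = 0.12734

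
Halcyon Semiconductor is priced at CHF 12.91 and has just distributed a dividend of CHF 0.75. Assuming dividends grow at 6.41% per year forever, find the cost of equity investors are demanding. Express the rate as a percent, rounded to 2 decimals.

12.59%

Rearranging the constant-growth DDM: r = D₁/P₀ + g.
D₁ = 0.75 × (1 + 0.0641) = 0.7981.
r = 0.7981 / 12.91 + 0.0641 = 0.06182 + 0.0641 = 0.12592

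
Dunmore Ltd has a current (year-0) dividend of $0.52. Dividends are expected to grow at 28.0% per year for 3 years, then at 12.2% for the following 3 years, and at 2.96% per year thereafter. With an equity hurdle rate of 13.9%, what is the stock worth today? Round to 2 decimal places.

Three-stage DDM. Project D₁…D_6; terminal Gordon value at t=6 with g = 0.0296; discount at r = 0.139.
D_1 = 0.6656
D_2 = 0.8520
D_3 = 1.0905
D_4 = 1.2236
D_5 = 1.3728
D_6 = 1.5403
TV_6 = 1.5859/(0.139−0.0296) = 14.4965
P₀ = Σ Dₜ/(1+r)ᵗ + TV_6/(1+r)^6 = 10.7670

$10.77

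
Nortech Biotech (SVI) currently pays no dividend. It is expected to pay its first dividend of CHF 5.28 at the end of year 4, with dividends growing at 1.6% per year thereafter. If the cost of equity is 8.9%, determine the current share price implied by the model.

Deferred-dividend DDM. At t=3 the remaining stream is a growing perpetuity with first payment D_4 = 5.28.
V_3 = D_4/(r−g) = 5.28/(0.089−0.016) = 72.3288
P₀ = V_3/(1+r)^3 = 72.3288/(1+0.089)^3 = 56.0051

CHF 56.01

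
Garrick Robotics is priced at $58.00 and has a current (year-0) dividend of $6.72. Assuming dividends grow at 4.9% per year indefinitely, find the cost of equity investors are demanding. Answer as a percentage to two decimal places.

Rearranging the constant-growth DDM: r = D₁/P₀ + g.
D₁ = 6.72 × (1 + 0.049) = 7.0493.
r = 7.0493 / 58.00 + 0.049 = 0.12154 + 0.049 = 0.17054

17.05%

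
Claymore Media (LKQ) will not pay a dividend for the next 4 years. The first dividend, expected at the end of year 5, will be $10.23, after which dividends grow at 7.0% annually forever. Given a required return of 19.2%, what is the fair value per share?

Deferred-dividend DDM. At t=4 the remaining stream is a growing perpetuity with first payment D_5 = 10.23.
V_4 = D_5/(r−g) = 10.23/(0.192−0.07) = 83.8525
P₀ = V_4/(1+r)^4 = 83.8525/(1+0.192)^4 = 41.5347

$41.53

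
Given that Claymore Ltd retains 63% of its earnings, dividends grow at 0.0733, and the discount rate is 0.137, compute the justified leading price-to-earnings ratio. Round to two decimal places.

Payout ratio b = 1 − 0.63 = 0.37.
Justified leading P/E = b/(r−g) = 0.37/(0.137−0.0733) = 5.8085

5.81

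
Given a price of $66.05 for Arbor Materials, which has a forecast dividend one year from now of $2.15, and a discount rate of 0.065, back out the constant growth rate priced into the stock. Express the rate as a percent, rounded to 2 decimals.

From P₀ = D₁/(r − g), the implied growth is g = r − D₁/P₀.
g = 0.065 − 2.15/66.05 = 0.065 − 0.03255 = 0.03245

3.24%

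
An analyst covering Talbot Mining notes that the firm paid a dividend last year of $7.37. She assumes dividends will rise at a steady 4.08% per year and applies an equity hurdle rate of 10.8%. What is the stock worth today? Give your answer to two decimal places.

Gordon growth model: P₀ = D₁/(r − g). D₁ = 7.37 × (1 + 0.0408) = 7.6707.
P₀ = 7.6707 / (0.108 − 0.0408) = 7.6707 / 0.0672 = 114.1473

$114.15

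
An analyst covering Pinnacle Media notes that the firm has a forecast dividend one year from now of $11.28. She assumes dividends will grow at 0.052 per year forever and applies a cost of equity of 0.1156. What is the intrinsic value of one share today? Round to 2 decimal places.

$177.36

Gordon growth model: P₀ = D₁/(r − g), with D₁ = 11.28 given directly.
P₀ = 11.2800 / (0.1156 − 0.052) = 11.2800 / 0.0636 = 177.3585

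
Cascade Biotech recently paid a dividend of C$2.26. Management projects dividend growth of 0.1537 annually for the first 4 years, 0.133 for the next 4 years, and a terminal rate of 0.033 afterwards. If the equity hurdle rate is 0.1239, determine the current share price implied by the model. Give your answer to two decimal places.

C$49.35

Three-stage DDM. Project D₁…D_8; terminal Gordon value at t=8 with g = 0.033; discount at r = 0.1239.
D_1 = 2.6074
D_2 = 3.0081
D_3 = 3.4705
D_4 = 4.0039
D_5 = 4.5364
D_6 = 5.1397
D_7 = 5.8233
D_8 = 6.5978
TV_8 = 6.8155/(0.1239−0.033) = 74.9784
P₀ = Σ Dₜ/(1+r)ᵗ + TV_8/(1+r)^8 = 49.3497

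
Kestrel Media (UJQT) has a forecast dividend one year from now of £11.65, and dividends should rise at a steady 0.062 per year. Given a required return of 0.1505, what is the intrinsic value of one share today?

Gordon growth model: P₀ = D₁/(r − g), with D₁ = 11.65 given directly.
P₀ = 11.6500 / (0.1505 − 0.062) = 11.6500 / 0.0885 = 131.6384

£131.64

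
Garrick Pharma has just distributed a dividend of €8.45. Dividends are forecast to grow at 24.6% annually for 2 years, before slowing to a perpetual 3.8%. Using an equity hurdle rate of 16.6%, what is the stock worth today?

Two-stage DDM. Project D₁…D_2 at 0.246, terminal growth 0.038, discount at r = 0.166.
D_1 = 10.5287
D_2 = 13.1188
Terminal value at t=2: TV = D_3/(r−g) = 13.6173/(0.166−0.038) = 106.3849
P₀ = 10.5287/(1+0.166)^1 + 13.1188/(1+0.166)^2 + 106.3849/(1+0.166)^2 = 96.9288

€96.93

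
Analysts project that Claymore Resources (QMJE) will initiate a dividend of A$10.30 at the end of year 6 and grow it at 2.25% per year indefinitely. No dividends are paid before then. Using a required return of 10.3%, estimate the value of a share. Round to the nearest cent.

Deferred-dividend DDM. At t=5 the remaining stream is a growing perpetuity with first payment D_6 = 10.30.
V_5 = D_6/(r−g) = 10.30/(0.103−0.0225) = 127.9503
P₀ = V_5/(1+r)^5 = 127.9503/(1+0.103)^5 = 78.3725

A$78.37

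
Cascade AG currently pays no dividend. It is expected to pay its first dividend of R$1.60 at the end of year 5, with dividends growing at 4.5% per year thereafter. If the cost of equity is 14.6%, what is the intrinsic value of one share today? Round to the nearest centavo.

R$9.18

Deferred-dividend DDM. At t=4 the remaining stream is a growing perpetuity with first payment D_5 = 1.60.
V_4 = D_5/(r−g) = 1.60/(0.146−0.045) = 15.8416
P₀ = V_4/(1+r)^4 = 15.8416/(1+0.146)^4 = 9.1846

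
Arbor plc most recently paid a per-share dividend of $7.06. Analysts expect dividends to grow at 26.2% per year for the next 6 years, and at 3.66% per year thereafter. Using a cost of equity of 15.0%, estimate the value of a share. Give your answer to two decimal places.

$172.10

Two-stage DDM. Project D₁…D_6 at 0.262, terminal growth 0.0366, discount at r = 0.15.
D_1 = 8.9097
D_2 = 11.2441
D_3 = 14.1900
D_4 = 17.9078
D_5 = 22.5996
D_6 = 28.5207
Terminal value at t=6: TV = D_7/(r−g) = 29.5646/(0.15−0.0366) = 260.7108
P₀ = 8.9097/(1+0.15)^1 + 11.2441/(1+0.15)^2 + 14.1900/(1+0.15)^3 + 17.9078/(1+0.15)^4 + 22.5996/(1+0.15)^5 + 28.5207/(1+0.15)^6 + 260.7108/(1+0.15)^6 = 172.0975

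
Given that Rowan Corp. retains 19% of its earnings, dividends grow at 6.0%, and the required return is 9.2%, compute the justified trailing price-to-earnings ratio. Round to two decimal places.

Payout ratio b = 1 − 0.19 = 0.81.
Justified trailing P/E = b(1+g)/(r−g) = 0.81×(1+0.06)/(0.092−0.06) = 26.8313

26.83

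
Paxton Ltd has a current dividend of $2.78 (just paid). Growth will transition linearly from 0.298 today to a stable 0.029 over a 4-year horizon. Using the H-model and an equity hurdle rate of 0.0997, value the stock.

H-model: P₀ = D₀[(1+g_L) + H(g_S−g_L)]/(r−g_L), with H = 4/2 = 2.
P₀ = 2.78 × [(1+0.029) + 2×(0.298−0.029)] / (0.0997−0.029)
   = 2.78 × 1.5670 / 0.0707 = 61.6161

$61.62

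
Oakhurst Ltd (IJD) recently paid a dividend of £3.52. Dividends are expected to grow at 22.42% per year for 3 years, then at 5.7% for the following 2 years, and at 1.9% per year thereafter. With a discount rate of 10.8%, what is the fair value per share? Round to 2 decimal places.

£71.25

Three-stage DDM. Project D₁…D_5; terminal Gordon value at t=5 with g = 0.019; discount at r = 0.108.
D_1 = 4.3092
D_2 = 5.2753
D_3 = 6.4580
D_4 = 6.8261
D_5 = 7.2152
TV_5 = 7.3523/(0.108−0.019) = 82.6103
P₀ = Σ Dₜ/(1+r)ᵗ + TV_5/(1+r)^5 = 71.2529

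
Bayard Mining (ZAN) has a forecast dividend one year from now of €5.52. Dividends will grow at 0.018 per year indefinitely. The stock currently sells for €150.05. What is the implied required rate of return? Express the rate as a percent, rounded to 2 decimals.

5.48%

Rearranging the constant-growth DDM: r = D₁/P₀ + g.
r = 5.5200 / 150.05 + 0.018 = 0.03679 + 0.018 = 0.05479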